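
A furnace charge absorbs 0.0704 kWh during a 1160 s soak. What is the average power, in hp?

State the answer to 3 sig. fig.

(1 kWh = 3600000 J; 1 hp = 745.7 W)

0.0704 kWh × 3600000 → 253440 J
P = E / t = 253440 J / 1160 s = 218.483 W
218.483 W ÷ (745.7 W/hp) = 0.29299 hp

0.293 hp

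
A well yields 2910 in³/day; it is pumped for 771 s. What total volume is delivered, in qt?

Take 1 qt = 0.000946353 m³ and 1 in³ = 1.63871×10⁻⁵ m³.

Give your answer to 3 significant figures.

0.450 qt

2910 in³/day → 5.51927×10⁻⁷ m³/s
V = Q × t = 5.51927×10⁻⁷ × 771 = 4.25536×10⁻⁴ m³
In qt: 4.25536×10⁻⁴ / 0.000946353 = 0.449659 qt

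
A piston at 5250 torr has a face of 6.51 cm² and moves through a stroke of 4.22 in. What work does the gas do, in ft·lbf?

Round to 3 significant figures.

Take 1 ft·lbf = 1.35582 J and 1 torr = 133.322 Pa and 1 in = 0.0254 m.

5250 torr → 699940 Pa
6.51 cm² → 6.51×10⁻⁴ m²
F = P × A = 699940 × 6.51×10⁻⁴ = 455.661 N
4.22 in → 0.107188 m
W = F × d = 455.661 × 0.107188 = 48.8414 J
In ft·lbf: 48.8414 / 1.35582 = 36.0235 ft·lbf

36.0 ft·lbf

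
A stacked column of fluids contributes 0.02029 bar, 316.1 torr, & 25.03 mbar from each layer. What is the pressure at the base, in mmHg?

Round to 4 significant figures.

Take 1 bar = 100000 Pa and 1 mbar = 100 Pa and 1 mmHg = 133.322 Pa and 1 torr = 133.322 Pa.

0.02029 bar × 100000 = 2029 Pa
316.1 torr × 133.322 = 42143.1 Pa
25.03 mbar × 100 = 2503 Pa
Total: 2029 + 42143.1 + 2503 = 46675.1 Pa
In mmHg: 46675.1 / 133.322 = 350.093 mmHg

350.1 mmHg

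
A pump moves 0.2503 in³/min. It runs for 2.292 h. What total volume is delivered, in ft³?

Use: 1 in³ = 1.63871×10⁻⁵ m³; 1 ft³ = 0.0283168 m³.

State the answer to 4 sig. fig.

0.01992 ft³

0.2503 in³/min → 6.83615×10⁻⁸ m³/s
2.292 h → 8251.2 s
V = Q × t = 6.83615×10⁻⁸ × 8251.2 = 5.64064×10⁻⁴ m³
In ft³: 5.64064×10⁻⁴ / 0.0283168 = 0.0199198 ft³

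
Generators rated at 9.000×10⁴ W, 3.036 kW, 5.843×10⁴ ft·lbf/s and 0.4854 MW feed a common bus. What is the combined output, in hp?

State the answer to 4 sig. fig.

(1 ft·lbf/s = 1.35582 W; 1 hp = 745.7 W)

9.000×10⁴ W (already W)
3.036 kW × 1000 = 3036 W
5.843×10⁴ ft·lbf/s × 1.35582 = 79220.6 W
0.4854 MW × 1000000 = 485400 W
Sum: 90000 + 3036 + 79220.6 + 485400 = 657657 W
In hp: 657657 / 745.7 = 881.932 hp

881.9 hp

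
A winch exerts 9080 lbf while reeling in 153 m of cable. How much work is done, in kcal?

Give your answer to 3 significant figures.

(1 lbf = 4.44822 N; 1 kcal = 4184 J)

1480 kcal

9080 lbf × 4.44822 = 40389.8 N
W = F × d = 40389.8 N × 153 m = 6.17964×10⁶ J
6.17964×10⁶ J ÷ (4184 J/kcal) = 1476.97 kcal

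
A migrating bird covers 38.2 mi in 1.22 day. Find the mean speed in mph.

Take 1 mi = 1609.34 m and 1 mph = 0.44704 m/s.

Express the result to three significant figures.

1.30 mph

38.2 mi × 1609.34 = 61476.8 m
1.22 day × 86400 = 105408 s
v = d / t = 61476.8 m / 105408 s = 0.583227 m/s
0.583227 m/s ÷ (0.44704 m/s/mph) = 1.30464 mph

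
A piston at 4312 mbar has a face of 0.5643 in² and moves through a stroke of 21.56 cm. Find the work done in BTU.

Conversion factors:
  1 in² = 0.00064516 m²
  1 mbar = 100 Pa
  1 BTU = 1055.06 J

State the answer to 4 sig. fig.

4312 mbar → 431200 Pa
0.5643 in² → 3.64064×10⁻⁴ m²
F = P × A = 431200 × 3.64064×10⁻⁴ = 156.984 N
21.56 cm → 0.2156 m
W = F × d = 156.984 × 0.2156 = 33.8458 J
In BTU: 33.8458 / 1055.06 = 0.0320795 BTU

0.03208 BTU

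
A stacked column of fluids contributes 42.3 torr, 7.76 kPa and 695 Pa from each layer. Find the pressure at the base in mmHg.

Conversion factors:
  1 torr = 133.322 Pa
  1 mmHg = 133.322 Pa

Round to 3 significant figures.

106 mmHg

42.3 torr × 133.322 = 5639.52 Pa
7.76 kPa × 1000 = 7760 Pa
695 Pa (already Pa)
Combined: 5639.52 + 7760 + 695 = 14094.5 Pa
In mmHg: 14094.5 / 133.322 = 105.718 mmHg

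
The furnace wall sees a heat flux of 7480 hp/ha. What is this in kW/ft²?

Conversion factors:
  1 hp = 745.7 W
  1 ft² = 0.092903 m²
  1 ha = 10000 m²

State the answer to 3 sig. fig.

0.0518 kW/ft²

7480 hp/ha × 745.7 W/hp ÷ 10000 m²/ha = 557.784 W/m²
557.784 W/m² ÷ 1000 W/kW × 0.092903 m²/ft² = 0.0518198 kW/ft²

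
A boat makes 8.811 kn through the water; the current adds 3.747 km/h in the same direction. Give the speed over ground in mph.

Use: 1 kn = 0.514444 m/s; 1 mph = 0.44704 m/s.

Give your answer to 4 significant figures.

8.811 kn × 0.514444 = 4.53277 m/s
3.747 km/h × (1/3.6) = 1.04083 m/s
Combined: 4.53277 + 1.04083 = 5.5736 m/s
In mph: 5.5736 / 0.44704 = 12.4678 mph

12.47 mph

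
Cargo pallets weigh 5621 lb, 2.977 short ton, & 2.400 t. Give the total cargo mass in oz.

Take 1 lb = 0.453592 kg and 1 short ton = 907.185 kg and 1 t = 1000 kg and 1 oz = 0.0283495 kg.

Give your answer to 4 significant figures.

5621 lb × 0.453592 = 2549.64 kg
2.977 short ton × 907.185 = 2700.69 kg
2.400 t × 1000 = 2400 kg
Total: 2549.64 + 2700.69 + 2400 = 7650.33 kg
In oz: 7650.33 / 0.0283495 = 269858 oz

2.699×10⁵ oz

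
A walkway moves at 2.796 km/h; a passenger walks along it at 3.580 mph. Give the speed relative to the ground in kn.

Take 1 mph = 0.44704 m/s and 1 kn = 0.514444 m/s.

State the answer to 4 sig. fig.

4.621 kn

2.796 km/h × (1/3.6) = 0.776667 m/s
3.580 mph × 0.44704 = 1.6004 m/s
Combined: 0.776667 + 1.6004 = 2.37707 m/s
In kn: 2.37707 / 0.514444 = 4.62066 kn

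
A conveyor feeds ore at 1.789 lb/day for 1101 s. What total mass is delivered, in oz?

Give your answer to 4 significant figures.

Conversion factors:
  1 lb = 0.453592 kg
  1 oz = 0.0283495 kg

0.3648 oz

1.789 lb/day → 9.39208×10⁻⁶ kg/s
m = ṁ × t = 9.39208×10⁻⁶ × 1101 = 0.0103407 kg
In oz: 0.0103407 / 0.0283495 = 0.364758 oz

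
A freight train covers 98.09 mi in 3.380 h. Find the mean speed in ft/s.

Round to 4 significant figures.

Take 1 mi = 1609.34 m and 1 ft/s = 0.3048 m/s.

98.09 mi × 1609.34 → 157860 m
3.380 h × 3600 → 12168 s
v = d / t = 157860 m / 12168 s = 12.9734 m/s
12.9734 m/s ÷ (0.3048 m/s/ft/s) = 42.5636 ft/s

42.56 ft/s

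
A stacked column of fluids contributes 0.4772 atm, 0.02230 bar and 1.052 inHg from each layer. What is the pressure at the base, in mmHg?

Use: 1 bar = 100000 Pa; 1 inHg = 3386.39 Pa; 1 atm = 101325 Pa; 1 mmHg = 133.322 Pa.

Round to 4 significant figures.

406.1 mmHg

0.4772 atm × 101325 = 48352.3 Pa
0.02230 bar × 100000 = 2230 Pa
1.052 inHg × 3386.39 = 3562.48 Pa
Combined: 48352.3 + 2230 + 3562.48 = 54144.8 Pa
In mmHg: 54144.8 / 133.322 = 406.121 mmHg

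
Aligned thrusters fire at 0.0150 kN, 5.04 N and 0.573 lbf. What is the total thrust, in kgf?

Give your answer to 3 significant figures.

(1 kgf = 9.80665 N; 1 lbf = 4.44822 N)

2.30 kgf

0.0150 kN × 1000 → 15 N
5.04 N (already N)
0.573 lbf × 4.44822 → 2.54883 N
Combined: 15 + 5.04 + 2.54883 = 22.5888 N
In kgf: 22.5888 / 9.80665 = 2.30342 kgf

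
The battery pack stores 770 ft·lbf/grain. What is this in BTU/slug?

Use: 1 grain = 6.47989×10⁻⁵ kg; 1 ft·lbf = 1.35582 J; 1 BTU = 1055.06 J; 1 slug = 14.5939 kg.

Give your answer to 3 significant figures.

770 ft·lbf/grain × 1.35582 J/ft·lbf ÷ 6.47989×10⁻⁵ kg/grain = 1.61111×10⁷ J/kg
1.61111×10⁷ J/kg ÷ 1055.06 J/BTU × 14.5939 kg/slug = 222853 BTU/slug

2.23×10⁵ BTU/slug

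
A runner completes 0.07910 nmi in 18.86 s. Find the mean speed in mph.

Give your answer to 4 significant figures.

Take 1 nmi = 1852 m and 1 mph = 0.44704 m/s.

0.07910 nmi × 1852 → 146.493 m
v = d / t = 146.493 m / 18.86 s = 7.76739 m/s
7.76739 m/s ÷ (0.44704 m/s/mph) = 17.3752 mph

17.38 mph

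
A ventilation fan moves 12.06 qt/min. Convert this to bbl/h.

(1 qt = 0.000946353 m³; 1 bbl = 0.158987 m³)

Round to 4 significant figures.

12.06 qt/min × 0.000946353 m³/qt ÷ 60 s/min = 1.90217×10⁻⁴ m³/s
1.90217×10⁻⁴ m³/s ÷ 0.158987 m³/bbl × 3600 s/h = 4.30715 bbl/h

4.307 bbl/h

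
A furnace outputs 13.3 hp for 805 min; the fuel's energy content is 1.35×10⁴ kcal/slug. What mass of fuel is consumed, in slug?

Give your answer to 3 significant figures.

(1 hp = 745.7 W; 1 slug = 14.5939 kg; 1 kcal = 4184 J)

8.48 slug

13.3 hp → 9917.81 W
805 min → 48300 s
E = P × t = 9917.81 × 48300 = 4.7903×10⁸ J
1.35×10⁴ kcal/slug → 3.87038×10⁶ J/kg
m = E / e_s = 4.7903×10⁸ / 3.87038×10⁶ = 123.768 kg
In slug: 123.768 / 14.5939 = 8.4808 slug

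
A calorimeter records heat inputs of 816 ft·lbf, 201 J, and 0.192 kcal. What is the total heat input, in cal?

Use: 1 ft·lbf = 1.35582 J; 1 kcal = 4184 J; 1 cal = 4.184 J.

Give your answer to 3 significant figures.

504 cal

816 ft·lbf × 1.35582 = 1106.35 J
201 J (already J)
0.192 kcal × 4184 = 803.328 J
Total: 1106.35 + 201 + 803.328 = 2110.68 J
In cal: 2110.68 / 4.184 = 504.465 cal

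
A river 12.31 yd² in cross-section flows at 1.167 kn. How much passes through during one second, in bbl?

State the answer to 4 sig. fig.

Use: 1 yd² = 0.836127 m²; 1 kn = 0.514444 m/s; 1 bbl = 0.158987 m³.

38.87 bbl

1.167 kn × 0.514444 → 0.600356 m/s
12.31 yd² × 0.836127 → 10.2927 m²
V = v × A × t = 0.600356 m/s × 10.2927 m² × 1 s = 6.17928 m³
6.17928 m³ ÷ (0.158987 m³/bbl) = 38.8666 bbl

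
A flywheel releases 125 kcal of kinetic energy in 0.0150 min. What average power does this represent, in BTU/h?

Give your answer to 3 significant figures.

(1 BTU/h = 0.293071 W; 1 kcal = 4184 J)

1.98×10⁶ BTU/h

125 kcal × 4184 → 523000 J
0.0150 min × 60 → 0.9 s
P = E / t = 523000 J / 0.9 s = 581111 W
581111 W ÷ (0.293071 W/BTU/h) = 1.98283×10⁶ BTU/h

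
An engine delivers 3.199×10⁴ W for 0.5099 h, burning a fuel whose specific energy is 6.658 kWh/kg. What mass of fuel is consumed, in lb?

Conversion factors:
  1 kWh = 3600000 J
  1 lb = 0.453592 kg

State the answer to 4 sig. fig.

0.5099 h → 1835.64 s
E = P × t = 31990 × 1835.64 = 5.87221×10⁷ J
6.658 kWh/kg → 2.39688×10⁷ J/kg
m = E / e_s = 5.87221×10⁷ / 2.39688×10⁷ = 2.44994 kg
In lb: 2.44994 / 0.453592 = 5.4012 lb

5.401 lb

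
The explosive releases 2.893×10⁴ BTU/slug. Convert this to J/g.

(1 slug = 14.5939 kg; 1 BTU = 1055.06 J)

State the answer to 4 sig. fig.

2091 J/g

2.893×10⁴ BTU/slug × 1055.06 J/BTU ÷ 14.5939 kg/slug = 2.09148×10⁶ J/kg
2.09148×10⁶ J/kg × 0.001 kg/g = 2091.48 J/g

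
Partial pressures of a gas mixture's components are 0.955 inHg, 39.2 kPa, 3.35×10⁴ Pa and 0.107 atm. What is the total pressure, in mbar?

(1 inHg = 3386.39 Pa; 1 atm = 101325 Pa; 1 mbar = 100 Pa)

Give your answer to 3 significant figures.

868 mbar

0.955 inHg × 3386.39 = 3234 Pa
39.2 kPa × 1000 = 39200 Pa
3.35×10⁴ Pa (already Pa)
0.107 atm × 101325 = 10841.8 Pa
Sum: 3234 + 39200 + 33500 + 10841.8 = 86775.8 Pa
In mbar: 86775.8 / 100 = 867.758 mbar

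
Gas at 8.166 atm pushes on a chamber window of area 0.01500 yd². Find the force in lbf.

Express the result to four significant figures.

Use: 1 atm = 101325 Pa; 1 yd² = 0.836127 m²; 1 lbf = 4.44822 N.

8.166 atm × 101325 → 827420 Pa
0.01500 yd² × 0.836127 → 0.0125419 m²
F = P × A = 827420 Pa × 0.0125419 m² = 10377.4 N
10377.4 N ÷ (4.44822 N/lbf) = 2332.93 lbf

2333 lbf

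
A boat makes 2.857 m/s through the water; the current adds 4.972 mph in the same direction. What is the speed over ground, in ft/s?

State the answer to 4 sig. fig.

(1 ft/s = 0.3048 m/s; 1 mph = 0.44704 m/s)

16.67 ft/s

2.857 m/s (already m/s)
4.972 mph × 0.44704 = 2.22268 m/s
Total: 2.857 + 2.22268 = 5.07968 m/s
In ft/s: 5.07968 / 0.3048 = 16.6656 ft/s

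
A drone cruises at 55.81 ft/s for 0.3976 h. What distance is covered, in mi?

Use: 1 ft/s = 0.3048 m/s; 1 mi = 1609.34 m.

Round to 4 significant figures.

15.13 mi

55.81 ft/s × 0.3048 = 17.0109 m/s
0.3976 h × 3600 = 1431.36 s
d = v × t = 17.0109 m/s × 1431.36 s = 24348.7 m
24348.7 m ÷ (1609.34 m/mi) = 15.1296 mi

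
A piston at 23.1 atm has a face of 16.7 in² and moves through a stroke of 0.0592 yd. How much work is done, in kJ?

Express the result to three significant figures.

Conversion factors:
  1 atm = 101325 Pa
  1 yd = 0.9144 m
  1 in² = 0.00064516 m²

1.37 kJ

23.1 atm → 2.34061×10⁶ Pa
16.7 in² → 0.0107742 m²
F = P × A = 2.34061×10⁶ × 0.0107742 = 25218.2 N
0.0592 yd → 0.0541325 m
W = F × d = 25218.2 × 0.0541325 = 1365.12 J
In kJ: 1365.12 / 1000 = 1.36512 kJ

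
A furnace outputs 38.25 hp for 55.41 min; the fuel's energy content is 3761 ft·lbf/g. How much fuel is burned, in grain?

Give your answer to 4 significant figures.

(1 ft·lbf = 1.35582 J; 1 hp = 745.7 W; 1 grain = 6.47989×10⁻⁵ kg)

2.870×10⁵ grain

38.25 hp → 28523 W
55.41 min → 3324.6 s
E = P × t = 28523 × 3324.6 = 9.48276×10⁷ J
3761 ft·lbf/g → 5.09924×10⁶ J/kg
m = E / e_s = 9.48276×10⁷ / 5.09924×10⁶ = 18.5964 kg
In grain: 18.5964 / 6.47989×10⁻⁵ = 286986 grain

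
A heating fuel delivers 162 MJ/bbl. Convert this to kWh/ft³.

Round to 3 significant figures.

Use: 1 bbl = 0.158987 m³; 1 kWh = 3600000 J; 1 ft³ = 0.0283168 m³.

162 MJ/bbl × 1000000 J/MJ ÷ 0.158987 m³/bbl = 1.01895×10⁹ J/m³
1.01895×10⁹ J/m³ ÷ 3600000 J/kWh × 0.0283168 m³/ft³ = 8.01483 kWh/ft³

8.01 kWh/ft³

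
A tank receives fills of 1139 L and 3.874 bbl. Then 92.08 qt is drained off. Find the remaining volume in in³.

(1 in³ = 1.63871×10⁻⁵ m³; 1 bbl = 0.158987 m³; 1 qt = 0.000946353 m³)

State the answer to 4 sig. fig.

1.018×10⁵ in³

1139 L × 0.001 → 1.139 m³
3.874 bbl × 0.158987 → 0.615916 m³
92.08 qt × 0.000946353 → 0.0871402 m³
Net: 1.139 + 0.615916 − 0.0871402 = 1.66778 m³
In in³: 1.66778 / 1.63871×10⁻⁵ = 101774 in³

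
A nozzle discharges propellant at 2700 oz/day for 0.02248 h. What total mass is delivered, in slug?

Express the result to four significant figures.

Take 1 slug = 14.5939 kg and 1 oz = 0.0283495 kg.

2700 oz/day → 8.85922×10⁻⁴ kg/s
0.02248 h → 80.928 s
m = ṁ × t = 8.85922×10⁻⁴ × 80.928 = 0.0716959 kg
In slug: 0.0716959 / 14.5939 = 0.00491273 slug

0.004913 slug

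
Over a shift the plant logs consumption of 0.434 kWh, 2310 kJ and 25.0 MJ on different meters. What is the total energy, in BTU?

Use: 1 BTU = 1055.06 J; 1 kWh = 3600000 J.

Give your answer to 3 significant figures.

0.434 kWh × 3600000 → 1.5624×10⁶ J
2310 kJ × 1000 → 2.31×10⁶ J
25.0 MJ × 1000000 → 2.5×10⁷ J
Total: 1.5624×10⁶ + 2.31×10⁶ + 2.5×10⁷ = 2.88724×10⁷ J
In BTU: 2.88724×10⁷ / 1055.06 = 27365.6 BTU

2.74×10⁴ BTU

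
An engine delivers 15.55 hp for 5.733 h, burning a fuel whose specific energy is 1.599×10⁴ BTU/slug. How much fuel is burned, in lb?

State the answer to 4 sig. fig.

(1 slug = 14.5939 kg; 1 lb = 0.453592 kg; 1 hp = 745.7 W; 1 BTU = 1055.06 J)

456.4 lb

15.55 hp → 11595.6 W
5.733 h → 20638.8 s
E = P × t = 11595.6 × 20638.8 = 2.39319×10⁸ J
1.599×10⁴ BTU/slug → 1.15599×10⁶ J/kg
m = E / e_s = 2.39319×10⁸ / 1.15599×10⁶ = 207.025 kg
In lb: 207.025 / 0.453592 = 456.412 lb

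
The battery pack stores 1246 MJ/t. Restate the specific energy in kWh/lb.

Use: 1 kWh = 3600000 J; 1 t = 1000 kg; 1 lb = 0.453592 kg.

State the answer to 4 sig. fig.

0.1570 kWh/lb

1246 MJ/t × 1000000 J/MJ ÷ 1000 kg/t = 1.246×10⁶ J/kg
1.246×10⁶ J/kg ÷ 3600000 J/kWh × 0.453592 kg/lb = 0.156993 kWh/lb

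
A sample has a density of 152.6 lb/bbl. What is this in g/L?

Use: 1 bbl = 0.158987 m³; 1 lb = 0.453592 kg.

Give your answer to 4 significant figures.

435.4 g/L

152.6 lb/bbl × 0.453592 kg/lb ÷ 0.158987 m³/bbl = 435.37 kg/m³
435.37 kg/m³ ÷ 0.001 kg/g × 0.001 m³/L = 435.37 g/L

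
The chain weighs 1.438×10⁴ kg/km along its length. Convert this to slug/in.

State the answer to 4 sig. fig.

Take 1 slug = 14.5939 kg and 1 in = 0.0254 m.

0.02503 slug/in

1.438×10⁴ kg/km ÷ 1000 m/km = 14.38 kg/m
14.38 kg/m ÷ 14.5939 kg/slug × 0.0254 m/in = 0.0250277 slug/in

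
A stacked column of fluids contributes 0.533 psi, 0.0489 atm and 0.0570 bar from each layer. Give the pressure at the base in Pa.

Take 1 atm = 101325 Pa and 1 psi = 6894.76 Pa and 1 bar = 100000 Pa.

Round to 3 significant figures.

0.533 psi × 6894.76 = 3674.91 Pa
0.0489 atm × 101325 = 4954.79 Pa
0.0570 bar × 100000 = 5700 Pa
Total: 3674.91 + 4954.79 + 5700 = 14329.7 Pa

1.43×10⁴ Pa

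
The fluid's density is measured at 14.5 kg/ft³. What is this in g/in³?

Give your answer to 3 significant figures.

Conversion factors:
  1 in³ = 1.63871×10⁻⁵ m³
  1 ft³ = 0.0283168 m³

8.39 g/in³

14.5 kg/ft³ ÷ 0.0283168 m³/ft³ = 512.064 kg/m³
512.064 kg/m³ ÷ 0.001 kg/g × 1.63871×10⁻⁵ m³/in³ = 8.39124 g/in³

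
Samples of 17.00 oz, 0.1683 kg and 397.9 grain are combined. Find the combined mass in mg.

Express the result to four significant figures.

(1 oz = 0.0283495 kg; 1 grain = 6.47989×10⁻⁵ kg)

17.00 oz × 0.0283495 = 0.481942 kg
0.1683 kg (already kg)
397.9 grain × 6.47989×10⁻⁵ = 0.0257835 kg
Combined: 0.481942 + 0.1683 + 0.0257835 = 0.676026 kg
In mg: 0.676026 / 10⁻⁶ = 676026 mg

6.760×10⁵ mg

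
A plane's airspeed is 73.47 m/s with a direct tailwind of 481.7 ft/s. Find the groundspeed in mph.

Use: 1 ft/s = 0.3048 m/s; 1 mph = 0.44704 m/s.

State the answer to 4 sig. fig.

73.47 m/s (already m/s)
481.7 ft/s × 0.3048 → 146.822 m/s
Total: 73.47 + 146.822 = 220.292 m/s
In mph: 220.292 / 0.44704 = 492.779 mph

492.8 mph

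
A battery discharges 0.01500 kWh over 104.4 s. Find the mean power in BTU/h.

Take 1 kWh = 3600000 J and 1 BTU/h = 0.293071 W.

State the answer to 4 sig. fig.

0.01500 kWh × 3600000 → 54000 J
P = E / t = 54000 J / 104.4 s = 517.241 W
517.241 W ÷ (0.293071 W/BTU/h) = 1764.9 BTU/h

1765 BTU/h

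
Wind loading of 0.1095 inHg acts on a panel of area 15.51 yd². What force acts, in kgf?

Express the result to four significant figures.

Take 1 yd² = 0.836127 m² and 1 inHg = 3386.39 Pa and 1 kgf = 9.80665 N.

490.4 kgf

0.1095 inHg × 3386.39 → 370.81 Pa
15.51 yd² × 0.836127 → 12.9683 m²
F = P × A = 370.81 Pa × 12.9683 m² = 4808.78 N
4808.78 N ÷ (9.80665 N/kgf) = 490.359 kgf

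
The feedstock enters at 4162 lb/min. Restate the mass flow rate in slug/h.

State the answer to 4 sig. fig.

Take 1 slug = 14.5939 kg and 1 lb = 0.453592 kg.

7762 slug/h

4162 lb/min × 0.453592 kg/lb ÷ 60 s/min = 31.4642 kg/s
31.4642 kg/s ÷ 14.5939 kg/slug × 3600 s/h = 7761.54 slug/h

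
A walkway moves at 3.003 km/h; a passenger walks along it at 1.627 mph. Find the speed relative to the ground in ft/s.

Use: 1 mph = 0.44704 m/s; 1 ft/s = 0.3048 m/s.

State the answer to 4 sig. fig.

3.003 km/h × (1/3.6) = 0.834167 m/s
1.627 mph × 0.44704 = 0.727334 m/s
Combined: 0.834167 + 0.727334 = 1.5615 m/s
In ft/s: 1.5615 / 0.3048 = 5.12303 ft/s

5.123 ft/s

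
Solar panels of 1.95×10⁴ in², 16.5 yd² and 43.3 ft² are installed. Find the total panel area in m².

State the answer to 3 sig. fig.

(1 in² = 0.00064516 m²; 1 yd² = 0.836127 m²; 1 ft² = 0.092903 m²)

30.4 m²

1.95×10⁴ in² × 0.00064516 = 12.5806 m²
16.5 yd² × 0.836127 = 13.7961 m²
43.3 ft² × 0.092903 = 4.0227 m²
Sum: 12.5806 + 13.7961 + 4.0227 = 30.3994 m²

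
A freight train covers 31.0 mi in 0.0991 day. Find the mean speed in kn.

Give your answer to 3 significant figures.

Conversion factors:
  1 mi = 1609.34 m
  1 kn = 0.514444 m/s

11.3 kn

31.0 mi × 1609.34 = 49889.5 m
0.0991 day × 86400 = 8562.24 s
v = d / t = 49889.5 m / 8562.24 s = 5.82669 m/s
5.82669 m/s ÷ (0.514444 m/s/kn) = 11.3262 kn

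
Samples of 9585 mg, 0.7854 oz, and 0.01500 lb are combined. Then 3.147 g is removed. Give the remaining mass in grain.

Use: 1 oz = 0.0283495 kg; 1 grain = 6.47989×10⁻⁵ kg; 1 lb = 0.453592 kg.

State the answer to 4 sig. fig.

9585 mg × 10⁻⁶ → 0.009585 kg
0.7854 oz × 0.0283495 → 0.0222657 kg
0.01500 lb × 0.453592 → 0.00680388 kg
3.147 g × 0.001 → 0.003147 kg
Result: 0.009585 + 0.0222657 + 0.00680388 − 0.003147 = 0.0355076 kg
In grain: 0.0355076 / 6.47989×10⁻⁵ = 547.966 grain

548.0 grain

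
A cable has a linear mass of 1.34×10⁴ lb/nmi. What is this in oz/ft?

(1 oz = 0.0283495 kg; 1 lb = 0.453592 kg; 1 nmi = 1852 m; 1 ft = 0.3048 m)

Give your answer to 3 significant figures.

35.3 oz/ft

1.34×10⁴ lb/nmi × 0.453592 kg/lb ÷ 1852 m/nmi = 3.28193 kg/m
3.28193 kg/m ÷ 0.0283495 kg/oz × 0.3048 m/ft = 35.2857 oz/ft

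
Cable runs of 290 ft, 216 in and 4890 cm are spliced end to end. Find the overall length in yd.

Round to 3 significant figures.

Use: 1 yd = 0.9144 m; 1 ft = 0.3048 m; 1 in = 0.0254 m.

156 yd

290 ft × 0.3048 → 88.392 m
216 in × 0.0254 → 5.4864 m
4890 cm × 0.01 → 48.9 m
Total: 88.392 + 5.4864 + 48.9 = 142.778 m
In yd: 142.778 / 0.9144 = 156.144 yd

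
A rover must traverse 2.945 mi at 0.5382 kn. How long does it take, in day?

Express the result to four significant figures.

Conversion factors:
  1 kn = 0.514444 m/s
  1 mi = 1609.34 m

2.945 mi × 1609.34 = 4739.51 m
0.5382 kn × 0.514444 = 0.276874 m/s
t = d / v = 4739.51 m / 0.276874 m/s = 17117.9 s
17117.9 s ÷ (86400 s/day) = 0.198124 day

0.1981 day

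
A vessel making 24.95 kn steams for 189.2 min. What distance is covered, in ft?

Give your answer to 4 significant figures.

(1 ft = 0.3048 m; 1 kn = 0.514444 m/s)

4.780×10⁵ ft

24.95 kn × 0.514444 → 12.8354 m/s
189.2 min × 60 → 11352 s
d = v × t = 12.8354 m/s × 11352 s = 145707 m
145707 m ÷ (0.3048 m/ft) = 478041 ft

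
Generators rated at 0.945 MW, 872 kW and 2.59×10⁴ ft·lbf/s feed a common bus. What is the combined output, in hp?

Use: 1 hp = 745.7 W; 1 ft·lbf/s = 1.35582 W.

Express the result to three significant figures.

0.945 MW × 1000000 = 945000 W
872 kW × 1000 = 872000 W
2.59×10⁴ ft·lbf/s × 1.35582 = 35115.7 W
Sum: 945000 + 872000 + 35115.7 = 1.85212×10⁶ W
In hp: 1.85212×10⁶ / 745.7 = 2483.73 hp

2480 hp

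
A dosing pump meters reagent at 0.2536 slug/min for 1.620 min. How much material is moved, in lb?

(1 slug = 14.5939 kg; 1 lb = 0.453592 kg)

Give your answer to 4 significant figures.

0.2536 slug/min → 0.0616836 kg/s
1.620 min → 97.2 s
m = ṁ × t = 0.0616836 × 97.2 = 5.99565 kg
In lb: 5.99565 / 0.453592 = 13.2182 lb

13.22 lb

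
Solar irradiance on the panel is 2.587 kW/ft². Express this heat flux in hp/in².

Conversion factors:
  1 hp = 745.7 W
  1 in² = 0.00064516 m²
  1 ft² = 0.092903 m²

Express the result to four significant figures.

0.02409 hp/in²

2.587 kW/ft² × 1000 W/kW ÷ 0.092903 m²/ft² = 27846.2 W/m²
27846.2 W/m² ÷ 745.7 W/hp × 0.00064516 m²/in² = 0.0240918 hp/in²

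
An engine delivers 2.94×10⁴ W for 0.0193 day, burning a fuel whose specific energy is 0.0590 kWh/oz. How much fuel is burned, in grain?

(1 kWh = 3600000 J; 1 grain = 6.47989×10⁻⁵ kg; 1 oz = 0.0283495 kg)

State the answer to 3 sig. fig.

1.01×10⁵ grain

0.0193 day → 1667.52 s
E = P × t = 29400 × 1667.52 = 4.90251×10⁷ J
0.0590 kWh/oz → 7.4922×10⁶ J/kg
m = E / e_s = 4.90251×10⁷ / 7.4922×10⁶ = 6.54349 kg
In grain: 6.54349 / 6.47989×10⁻⁵ = 100981 grain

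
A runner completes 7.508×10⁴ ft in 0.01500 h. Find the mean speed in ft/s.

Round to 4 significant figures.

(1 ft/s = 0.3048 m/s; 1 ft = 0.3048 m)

7.508×10⁴ ft × 0.3048 → 22884.4 m
0.01500 h × 3600 → 54 s
v = d / t = 22884.4 m / 54 s = 423.785 m/s
423.785 m/s ÷ (0.3048 m/s/ft/s) = 1390.37 ft/s

1390 ft/s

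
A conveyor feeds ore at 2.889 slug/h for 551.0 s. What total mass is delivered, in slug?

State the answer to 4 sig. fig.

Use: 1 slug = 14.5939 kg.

0.4422 slug

2.889 slug/h → 0.0117116 kg/s
m = ṁ × t = 0.0117116 × 551 = 6.45309 kg
In slug: 6.45309 / 14.5939 = 0.442177 slug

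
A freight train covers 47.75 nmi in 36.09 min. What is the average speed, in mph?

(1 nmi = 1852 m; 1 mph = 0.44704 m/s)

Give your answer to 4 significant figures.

91.35 mph

47.75 nmi × 1852 → 88433 m
36.09 min × 60 → 2165.4 s
v = d / t = 88433 m / 2165.4 s = 40.8391 m/s
40.8391 m/s ÷ (0.44704 m/s/mph) = 91.3545 mph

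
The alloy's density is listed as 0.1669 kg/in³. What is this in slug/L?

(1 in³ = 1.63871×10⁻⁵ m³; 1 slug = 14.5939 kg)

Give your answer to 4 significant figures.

0.1669 kg/in³ ÷ 1.63871×10⁻⁵ m³/in³ = 10184.8 kg/m³
10184.8 kg/m³ ÷ 14.5939 kg/slug × 0.001 m³/L = 0.697881 slug/L

0.6979 slug/L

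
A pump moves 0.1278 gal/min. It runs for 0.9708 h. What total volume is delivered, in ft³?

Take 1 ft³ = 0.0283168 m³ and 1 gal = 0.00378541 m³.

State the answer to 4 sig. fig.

0.9951 ft³

0.1278 gal/min → 8.06292×10⁻⁶ m³/s
0.9708 h → 3494.88 s
V = Q × t = 8.06292×10⁻⁶ × 3494.88 = 0.0281789 m³
In ft³: 0.0281789 / 0.0283168 = 0.99513 ft³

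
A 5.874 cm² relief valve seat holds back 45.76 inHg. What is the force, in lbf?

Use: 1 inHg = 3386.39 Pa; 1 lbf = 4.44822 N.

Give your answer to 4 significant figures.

20.46 lbf

45.76 inHg × 3386.39 = 154961 Pa
5.874 cm² × 0.0001 = 5.874×10⁻⁴ m²
F = P × A = 154961 Pa × 5.874×10⁻⁴ m² = 91.0241 N
91.0241 N ÷ (4.44822 N/lbf) = 20.463 lbf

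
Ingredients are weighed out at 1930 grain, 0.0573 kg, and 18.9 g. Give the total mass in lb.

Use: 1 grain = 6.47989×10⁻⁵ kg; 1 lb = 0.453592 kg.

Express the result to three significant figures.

1930 grain × 6.47989×10⁻⁵ → 0.125062 kg
0.0573 kg (already kg)
18.9 g × 0.001 → 0.0189 kg
Combined: 0.125062 + 0.0573 + 0.0189 = 0.201262 kg
In lb: 0.201262 / 0.453592 = 0.443707 lb

0.444 lb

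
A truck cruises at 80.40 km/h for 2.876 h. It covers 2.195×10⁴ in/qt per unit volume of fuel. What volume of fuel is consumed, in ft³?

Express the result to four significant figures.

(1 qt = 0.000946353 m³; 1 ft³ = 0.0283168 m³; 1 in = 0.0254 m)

13.86 ft³

80.40 km/h → 22.3333 m/s
2.876 h → 10353.6 s
d = v × t = 22.3333 × 10353.6 = 231230 m
2.195×10⁴ in/qt → 589135 m/m³
V = d / (distance per unit fuel) = 231230 / 589135 = 0.392491 m³
In ft³: 0.392491 / 0.0283168 = 13.8607 ft³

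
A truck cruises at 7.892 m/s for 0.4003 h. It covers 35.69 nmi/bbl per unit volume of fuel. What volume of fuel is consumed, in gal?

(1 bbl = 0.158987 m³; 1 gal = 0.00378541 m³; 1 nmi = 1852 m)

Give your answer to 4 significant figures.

7.227 gal

0.4003 h → 1441.08 s
d = v × t = 7.892 × 1441.08 = 11373 m
35.69 nmi/bbl → 415744 m/m³
V = d / (distance per unit fuel) = 11373 / 415744 = 0.0273558 m³
In gal: 0.0273558 / 0.00378541 = 7.22664 gal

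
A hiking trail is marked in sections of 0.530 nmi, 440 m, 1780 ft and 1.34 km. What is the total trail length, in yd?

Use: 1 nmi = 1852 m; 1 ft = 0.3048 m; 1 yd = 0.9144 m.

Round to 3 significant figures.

3610 yd

0.530 nmi × 1852 = 981.56 m
440 m (already m)
1780 ft × 0.3048 = 542.544 m
1.34 km × 1000 = 1340 m
Combined: 981.56 + 440 + 542.544 + 1340 = 3304.1 m
In yd: 3304.1 / 0.9144 = 3613.41 yd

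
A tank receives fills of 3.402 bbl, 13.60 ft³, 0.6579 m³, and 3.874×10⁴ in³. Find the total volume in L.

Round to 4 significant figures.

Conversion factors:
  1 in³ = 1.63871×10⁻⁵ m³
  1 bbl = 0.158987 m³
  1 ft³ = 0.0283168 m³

3.402 bbl × 0.158987 = 0.540874 m³
13.60 ft³ × 0.0283168 = 0.385108 m³
0.6579 m³ (already m³)
3.874×10⁴ in³ × 1.63871×10⁻⁵ = 0.634836 m³
Sum: 0.540874 + 0.385108 + 0.6579 + 0.634836 = 2.21872 m³
In L: 2.21872 / 0.001 = 2218.72 L

2219 L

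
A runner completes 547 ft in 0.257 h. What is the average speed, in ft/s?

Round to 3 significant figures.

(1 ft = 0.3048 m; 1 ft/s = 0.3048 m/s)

547 ft × 0.3048 = 166.726 m
0.257 h × 3600 = 925.2 s
v = d / t = 166.726 m / 925.2 s = 0.180205 m/s
0.180205 m/s ÷ (0.3048 m/s/ft/s) = 0.591224 ft/s

0.591 ft/s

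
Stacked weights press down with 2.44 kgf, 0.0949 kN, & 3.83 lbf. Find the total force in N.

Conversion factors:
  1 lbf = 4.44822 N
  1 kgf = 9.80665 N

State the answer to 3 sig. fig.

136 N

2.44 kgf × 9.80665 → 23.9282 N
0.0949 kN × 1000 → 94.9 N
3.83 lbf × 4.44822 → 17.0367 N
Total: 23.9282 + 94.9 + 17.0367 = 135.865 N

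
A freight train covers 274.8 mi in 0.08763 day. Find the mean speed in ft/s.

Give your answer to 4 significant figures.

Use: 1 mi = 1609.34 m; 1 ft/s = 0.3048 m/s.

191.6 ft/s

274.8 mi × 1609.34 → 442247 m
0.08763 day × 86400 → 7571.23 s
v = d / t = 442247 m / 7571.23 s = 58.4115 m/s
58.4115 m/s ÷ (0.3048 m/s/ft/s) = 191.639 ft/s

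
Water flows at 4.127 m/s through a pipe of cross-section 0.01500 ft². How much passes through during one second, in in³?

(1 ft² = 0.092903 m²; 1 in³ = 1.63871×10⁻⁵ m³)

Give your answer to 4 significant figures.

0.01500 ft² × 0.092903 → 0.00139354 m²
V = v × A × t = 4.127 m/s × 0.00139354 m² × 1 s = 0.00575114 m³
0.00575114 m³ ÷ (1.63871×10⁻⁵ m³/in³) = 350.955 in³

351.0 in³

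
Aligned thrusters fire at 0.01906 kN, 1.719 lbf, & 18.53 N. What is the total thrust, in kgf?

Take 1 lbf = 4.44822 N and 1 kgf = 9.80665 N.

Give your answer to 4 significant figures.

4.613 kgf

0.01906 kN × 1000 = 19.06 N
1.719 lbf × 4.44822 = 7.64649 N
18.53 N (already N)
Sum: 19.06 + 7.64649 + 18.53 = 45.2365 N
In kgf: 45.2365 / 9.80665 = 4.61284 kgf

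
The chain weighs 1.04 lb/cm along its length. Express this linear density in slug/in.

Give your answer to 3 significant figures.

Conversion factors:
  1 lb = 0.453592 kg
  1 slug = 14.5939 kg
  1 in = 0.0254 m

1.04 lb/cm × 0.453592 kg/lb ÷ 0.01 m/cm = 47.1736 kg/m
47.1736 kg/m ÷ 14.5939 kg/slug × 0.0254 m/in = 0.0821034 slug/in

0.0821 slug/in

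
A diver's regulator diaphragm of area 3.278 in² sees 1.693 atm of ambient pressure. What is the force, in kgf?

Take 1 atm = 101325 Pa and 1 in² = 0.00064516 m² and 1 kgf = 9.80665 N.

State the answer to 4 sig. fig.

1.693 atm × 101325 = 171543 Pa
3.278 in² × 0.00064516 = 0.00211483 m²
F = P × A = 171543 Pa × 0.00211483 m² = 362.784 N
362.784 N ÷ (9.80665 N/kgf) = 36.9937 kgf

36.99 kgf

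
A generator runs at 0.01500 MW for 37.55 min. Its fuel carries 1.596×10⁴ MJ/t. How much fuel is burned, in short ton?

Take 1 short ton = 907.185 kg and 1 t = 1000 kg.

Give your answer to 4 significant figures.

0.002334 short ton

0.01500 MW → 15000 W
37.55 min → 2253 s
E = P × t = 15000 × 2253 = 3.3795×10⁷ J
1.596×10⁴ MJ/t → 1.596×10⁷ J/kg
m = E / e_s = 3.3795×10⁷ / 1.596×10⁷ = 2.11748 kg
In short ton: 2.11748 / 907.185 = 0.00233412 short ton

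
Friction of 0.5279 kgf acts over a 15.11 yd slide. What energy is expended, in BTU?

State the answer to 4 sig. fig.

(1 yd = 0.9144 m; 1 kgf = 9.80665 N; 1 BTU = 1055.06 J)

0.5279 kgf × 9.80665 = 5.17693 N
15.11 yd × 0.9144 = 13.8166 m
W = F × d = 5.17693 N × 13.8166 m = 71.5276 J
71.5276 J ÷ (1055.06 J/BTU) = 0.0677948 BTU

0.06779 BTU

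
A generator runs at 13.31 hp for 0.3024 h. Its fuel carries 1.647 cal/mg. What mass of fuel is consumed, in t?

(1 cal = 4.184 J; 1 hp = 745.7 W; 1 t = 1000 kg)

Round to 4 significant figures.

13.31 hp → 9925.27 W
0.3024 h → 1088.64 s
E = P × t = 9925.27 × 1088.64 = 1.0805×10⁷ J
1.647 cal/mg → 6.89105×10⁶ J/kg
m = E / e_s = 1.0805×10⁷ / 6.89105×10⁶ = 1.56798 kg
In t: 1.56798 / 1000 = 0.00156798 t

0.001568 t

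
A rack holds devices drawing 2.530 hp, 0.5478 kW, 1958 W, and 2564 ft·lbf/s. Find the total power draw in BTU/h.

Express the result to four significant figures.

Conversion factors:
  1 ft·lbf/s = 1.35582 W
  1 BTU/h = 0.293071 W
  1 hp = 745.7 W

2.685×10⁴ BTU/h

2.530 hp × 745.7 → 1886.62 W
0.5478 kW × 1000 → 547.8 W
1958 W (already W)
2564 ft·lbf/s × 1.35582 → 3476.32 W
Sum: 1886.62 + 547.8 + 1958 + 3476.32 = 7868.74 W
In BTU/h: 7868.74 / 0.293071 = 26849.3 BTU/h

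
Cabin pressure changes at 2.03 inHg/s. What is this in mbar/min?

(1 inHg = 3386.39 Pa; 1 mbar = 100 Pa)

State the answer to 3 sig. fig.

2.03 inHg/s × 3386.39 Pa/inHg = 6874.37 Pa/s
6874.37 Pa/s ÷ 100 Pa/mbar × 60 s/min = 4124.62 mbar/min

4120 mbar/min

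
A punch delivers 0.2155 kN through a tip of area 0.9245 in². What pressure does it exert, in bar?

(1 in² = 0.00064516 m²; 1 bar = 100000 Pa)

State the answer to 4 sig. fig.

3.613 bar

0.2155 kN × 1000 → 215.5 N
0.9245 in² × 0.00064516 → 5.9645×10⁻⁴ m²
P = F / A = 215.5 N / 5.9645×10⁻⁴ m² = 361304 Pa
361304 Pa ÷ (100000 Pa/bar) = 3.61304 bar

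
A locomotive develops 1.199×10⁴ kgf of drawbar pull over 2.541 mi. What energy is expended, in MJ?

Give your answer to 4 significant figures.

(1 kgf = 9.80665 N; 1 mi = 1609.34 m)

1.199×10⁴ kgf × 9.80665 = 117582 N
2.541 mi × 1609.34 = 4089.33 m
W = F × d = 117582 N × 4089.33 m = 4.80832×10⁸ J
4.80832×10⁸ J ÷ (1000000 J/MJ) = 480.832 MJ

480.8 MJ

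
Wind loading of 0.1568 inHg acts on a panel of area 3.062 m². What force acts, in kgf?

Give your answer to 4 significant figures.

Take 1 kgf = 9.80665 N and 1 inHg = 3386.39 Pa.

0.1568 inHg × 3386.39 → 530.986 Pa
F = P × A = 530.986 Pa × 3.062 m² = 1625.88 N
1625.88 N ÷ (9.80665 N/kgf) = 165.794 kgf

165.8 kgf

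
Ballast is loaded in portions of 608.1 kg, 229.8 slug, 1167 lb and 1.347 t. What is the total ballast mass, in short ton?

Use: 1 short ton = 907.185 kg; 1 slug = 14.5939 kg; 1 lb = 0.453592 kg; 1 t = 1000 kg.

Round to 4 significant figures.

608.1 kg (already kg)
229.8 slug × 14.5939 = 3353.68 kg
1167 lb × 0.453592 = 529.342 kg
1.347 t × 1000 = 1347 kg
Total: 608.1 + 3353.68 + 529.342 + 1347 = 5838.12 kg
In short ton: 5838.12 / 907.185 = 6.43542 short ton

6.435 short ton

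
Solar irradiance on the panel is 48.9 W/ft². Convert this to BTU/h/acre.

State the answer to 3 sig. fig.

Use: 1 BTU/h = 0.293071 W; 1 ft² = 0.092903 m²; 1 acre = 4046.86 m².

7.27×10⁶ BTU/h/acre

48.9 W/ft² ÷ 0.092903 m²/ft² = 526.355 W/m²
526.355 W/m² ÷ 0.293071 W/BTU/h × 4046.86 m²/acre = 7.26815×10⁶ BTU/h/acre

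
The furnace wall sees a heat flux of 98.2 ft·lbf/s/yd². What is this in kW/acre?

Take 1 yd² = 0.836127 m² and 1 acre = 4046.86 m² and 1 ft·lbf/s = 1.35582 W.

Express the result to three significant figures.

98.2 ft·lbf/s/yd² × 1.35582 W/ft·lbf/s ÷ 0.836127 m²/yd² = 159.236 W/m²
159.236 W/m² ÷ 1000 W/kW × 4046.86 m²/acre = 644.406 kW/acre

644 kW/acre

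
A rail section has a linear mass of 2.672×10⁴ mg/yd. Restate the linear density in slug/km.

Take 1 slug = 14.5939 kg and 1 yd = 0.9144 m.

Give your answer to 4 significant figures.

2.002 slug/km

2.672×10⁴ mg/yd × 10⁻⁶ kg/mg ÷ 0.9144 m/yd = 0.0292213 kg/m
0.0292213 kg/m ÷ 14.5939 kg/slug × 1000 m/km = 2.0023 slug/km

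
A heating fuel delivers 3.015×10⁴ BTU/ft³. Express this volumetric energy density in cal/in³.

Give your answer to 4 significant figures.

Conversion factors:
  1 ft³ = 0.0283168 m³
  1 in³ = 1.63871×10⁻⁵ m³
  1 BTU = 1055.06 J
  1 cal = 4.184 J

3.015×10⁴ BTU/ft³ × 1055.06 J/BTU ÷ 0.0283168 m³/ft³ = 1.12336×10⁹ J/m³
1.12336×10⁹ J/m³ ÷ 4.184 J/cal × 1.63871×10⁻⁵ m³/in³ = 4399.76 cal/in³

4400 cal/in³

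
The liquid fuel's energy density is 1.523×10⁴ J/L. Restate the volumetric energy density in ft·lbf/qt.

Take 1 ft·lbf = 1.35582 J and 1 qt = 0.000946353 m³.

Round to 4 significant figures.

1.523×10⁴ J/L ÷ 0.001 m³/L = 1.523×10⁷ J/m³
1.523×10⁷ J/m³ ÷ 1.35582 J/ft·lbf × 0.000946353 m³/qt = 10630.4 ft·lbf/qt

1.063×10⁴ ft·lbf/qt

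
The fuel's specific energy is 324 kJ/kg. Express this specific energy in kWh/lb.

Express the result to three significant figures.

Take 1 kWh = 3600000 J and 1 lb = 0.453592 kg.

0.0408 kWh/lb

324 kJ/kg × 1000 J/kJ = 324000 J/kg
324000 J/kg ÷ 3600000 J/kWh × 0.453592 kg/lb = 0.0408233 kWh/lb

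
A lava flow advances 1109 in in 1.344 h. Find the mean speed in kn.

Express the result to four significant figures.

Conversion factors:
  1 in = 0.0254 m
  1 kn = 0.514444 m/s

0.01132 kn

1109 in × 0.0254 = 28.1686 m
1.344 h × 3600 = 4838.4 s
v = d / t = 28.1686 m / 4838.4 s = 0.00582188 m/s
0.00582188 m/s ÷ (0.514444 m/s/kn) = 0.0113168 kn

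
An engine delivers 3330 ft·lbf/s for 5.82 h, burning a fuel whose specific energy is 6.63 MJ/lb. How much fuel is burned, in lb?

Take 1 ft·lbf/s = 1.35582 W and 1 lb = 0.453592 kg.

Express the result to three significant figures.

14.3 lb

3330 ft·lbf/s → 4514.88 W
5.82 h → 20952 s
E = P × t = 4514.88 × 20952 = 9.45958×10⁷ J
6.63 MJ/lb → 1.46167×10⁷ J/kg
m = E / e_s = 9.45958×10⁷ / 1.46167×10⁷ = 6.47176 kg
In lb: 6.47176 / 0.453592 = 14.2678 lb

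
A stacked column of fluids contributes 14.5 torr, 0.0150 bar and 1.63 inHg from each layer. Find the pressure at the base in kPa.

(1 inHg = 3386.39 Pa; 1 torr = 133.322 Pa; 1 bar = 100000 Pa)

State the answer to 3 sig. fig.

14.5 torr × 133.322 = 1933.17 Pa
0.0150 bar × 100000 = 1500 Pa
1.63 inHg × 3386.39 = 5519.82 Pa
Combined: 1933.17 + 1500 + 5519.82 = 8952.99 Pa
In kPa: 8952.99 / 1000 = 8.95299 kPa

8.95 kPa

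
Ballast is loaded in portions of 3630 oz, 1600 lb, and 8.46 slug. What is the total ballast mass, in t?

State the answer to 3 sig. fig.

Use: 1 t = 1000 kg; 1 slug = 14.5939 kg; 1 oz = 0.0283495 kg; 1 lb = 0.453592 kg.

0.952 t

3630 oz × 0.0283495 = 102.909 kg
1600 lb × 0.453592 = 725.747 kg
8.46 slug × 14.5939 = 123.464 kg
Total: 102.909 + 725.747 + 123.464 = 952.12 kg
In t: 952.12 / 1000 = 0.95212 t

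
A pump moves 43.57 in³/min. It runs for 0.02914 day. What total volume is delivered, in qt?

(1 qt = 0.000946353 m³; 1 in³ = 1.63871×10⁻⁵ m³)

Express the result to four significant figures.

31.66 qt

43.57 in³/min → 1.18998×10⁻⁵ m³/s
0.02914 day → 2517.7 s
V = Q × t = 1.18998×10⁻⁵ × 2517.7 = 0.0299601 m³
In qt: 0.0299601 / 0.000946353 = 31.6585 qt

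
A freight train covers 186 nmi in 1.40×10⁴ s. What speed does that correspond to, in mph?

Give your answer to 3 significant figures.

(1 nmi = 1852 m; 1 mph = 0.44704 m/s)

186 nmi × 1852 = 344472 m
v = d / t = 344472 m / 14000 s = 24.6051 m/s
24.6051 m/s ÷ (0.44704 m/s/mph) = 55.04 mph

55.0 mph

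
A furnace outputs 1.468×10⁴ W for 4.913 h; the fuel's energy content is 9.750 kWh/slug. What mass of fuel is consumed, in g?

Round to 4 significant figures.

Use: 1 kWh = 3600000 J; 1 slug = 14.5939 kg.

4.913 h → 17686.8 s
E = P × t = 14680 × 17686.8 = 2.59642×10⁸ J
9.750 kWh/slug → 2.40511×10⁶ J/kg
m = E / e_s = 2.59642×10⁸ / 2.40511×10⁶ = 107.954 kg
In g: 107.954 / 0.001 = 107954 g

1.080×10⁵ g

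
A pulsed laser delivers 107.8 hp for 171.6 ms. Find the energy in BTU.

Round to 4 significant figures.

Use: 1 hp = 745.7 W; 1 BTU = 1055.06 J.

107.8 hp × 745.7 → 80386.5 W
171.6 ms × 0.001 → 0.1716 s
E = P × t = 80386.5 W × 0.1716 s = 13794.3 J
13794.3 J ÷ (1055.06 J/BTU) = 13.0744 BTU

13.07 BTU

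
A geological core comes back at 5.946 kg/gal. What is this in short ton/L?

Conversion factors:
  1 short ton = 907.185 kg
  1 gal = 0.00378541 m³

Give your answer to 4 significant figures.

0.001731 short ton/L

5.946 kg/gal ÷ 0.00378541 m³/gal = 1570.77 kg/m³
1570.77 kg/m³ ÷ 907.185 kg/short ton × 0.001 m³/L = 0.00173148 short ton/L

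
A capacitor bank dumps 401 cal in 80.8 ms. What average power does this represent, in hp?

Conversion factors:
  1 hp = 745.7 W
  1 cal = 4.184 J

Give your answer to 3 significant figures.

27.8 hp

401 cal × 4.184 = 1677.78 J
80.8 ms × 0.001 = 0.0808 s
P = E / t = 1677.78 J / 0.0808 s = 20764.6 W
20764.6 W ÷ (745.7 W/hp) = 27.8458 hp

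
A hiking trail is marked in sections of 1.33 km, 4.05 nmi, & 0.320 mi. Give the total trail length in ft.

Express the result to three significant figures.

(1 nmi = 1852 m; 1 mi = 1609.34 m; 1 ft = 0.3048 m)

3.07×10⁴ ft

1.33 km × 1000 → 1330 m
4.05 nmi × 1852 → 7500.6 m
0.320 mi × 1609.34 → 514.989 m
Total: 1330 + 7500.6 + 514.989 = 9345.59 m
In ft: 9345.59 / 0.3048 = 30661.4 ft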